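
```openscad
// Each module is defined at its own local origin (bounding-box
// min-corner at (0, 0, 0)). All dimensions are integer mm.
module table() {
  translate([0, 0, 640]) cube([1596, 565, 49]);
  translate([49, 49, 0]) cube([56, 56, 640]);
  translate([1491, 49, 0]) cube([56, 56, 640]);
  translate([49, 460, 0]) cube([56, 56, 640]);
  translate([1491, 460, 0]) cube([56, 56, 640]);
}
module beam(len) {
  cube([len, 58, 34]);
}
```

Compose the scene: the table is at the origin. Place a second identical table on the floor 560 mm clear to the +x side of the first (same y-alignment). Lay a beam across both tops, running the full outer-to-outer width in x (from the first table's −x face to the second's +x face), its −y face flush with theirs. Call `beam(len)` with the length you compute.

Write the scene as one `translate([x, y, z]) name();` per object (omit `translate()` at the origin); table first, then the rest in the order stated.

table();
translate([2156, 0, 0]) table();
translate([0, 0, 689]) beam(3752);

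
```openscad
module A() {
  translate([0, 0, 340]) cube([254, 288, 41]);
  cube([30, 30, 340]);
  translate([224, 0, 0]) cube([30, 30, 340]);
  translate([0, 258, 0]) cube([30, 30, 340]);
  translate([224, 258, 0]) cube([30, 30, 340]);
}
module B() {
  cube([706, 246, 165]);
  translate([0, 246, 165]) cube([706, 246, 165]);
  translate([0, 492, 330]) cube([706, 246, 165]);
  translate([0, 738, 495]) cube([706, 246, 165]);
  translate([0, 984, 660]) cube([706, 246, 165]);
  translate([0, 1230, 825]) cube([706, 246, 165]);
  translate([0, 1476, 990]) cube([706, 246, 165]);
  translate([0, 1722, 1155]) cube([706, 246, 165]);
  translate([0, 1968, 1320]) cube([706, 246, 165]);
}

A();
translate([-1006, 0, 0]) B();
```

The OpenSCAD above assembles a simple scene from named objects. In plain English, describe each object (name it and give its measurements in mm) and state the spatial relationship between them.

A is a four-legged stool. The seat is 254×288 mm, 41 mm thick, top at z = 381 mm. It stands on four square legs, each 30×30 mm in cross-section, from z = 0 to the seat underside, each flush with a corner of the seat.

B is a run of 9 identical solid stair steps. Each tread is 706×246 mm and each step block is 165 mm high. Step 1 rests on the floor; step k is offset from step 1 by (k−1)×246 mm in y and (k−1)×165 mm in z.

The staircase is on the floor beside the stool on its −x side.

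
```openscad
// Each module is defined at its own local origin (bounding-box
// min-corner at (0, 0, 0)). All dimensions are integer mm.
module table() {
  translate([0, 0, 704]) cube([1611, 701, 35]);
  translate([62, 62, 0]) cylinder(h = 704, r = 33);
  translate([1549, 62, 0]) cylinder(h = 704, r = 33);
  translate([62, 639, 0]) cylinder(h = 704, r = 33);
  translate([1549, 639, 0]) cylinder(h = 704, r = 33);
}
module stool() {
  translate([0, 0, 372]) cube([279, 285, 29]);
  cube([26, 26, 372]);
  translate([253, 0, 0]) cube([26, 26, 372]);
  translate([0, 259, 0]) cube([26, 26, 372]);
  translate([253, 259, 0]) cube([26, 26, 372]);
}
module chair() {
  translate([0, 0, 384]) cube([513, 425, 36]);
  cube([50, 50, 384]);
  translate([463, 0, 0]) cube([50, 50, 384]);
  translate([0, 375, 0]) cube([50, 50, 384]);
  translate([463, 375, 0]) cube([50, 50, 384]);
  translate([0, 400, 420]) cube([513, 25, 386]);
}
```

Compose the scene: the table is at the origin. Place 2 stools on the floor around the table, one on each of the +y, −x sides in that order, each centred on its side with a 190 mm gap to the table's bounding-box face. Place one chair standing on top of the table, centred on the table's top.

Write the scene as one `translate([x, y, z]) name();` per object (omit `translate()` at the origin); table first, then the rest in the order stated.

table();
translate([666, 891, 0]) stool();
translate([-469, 208, 0]) stool();
translate([549, 138, 739]) chair();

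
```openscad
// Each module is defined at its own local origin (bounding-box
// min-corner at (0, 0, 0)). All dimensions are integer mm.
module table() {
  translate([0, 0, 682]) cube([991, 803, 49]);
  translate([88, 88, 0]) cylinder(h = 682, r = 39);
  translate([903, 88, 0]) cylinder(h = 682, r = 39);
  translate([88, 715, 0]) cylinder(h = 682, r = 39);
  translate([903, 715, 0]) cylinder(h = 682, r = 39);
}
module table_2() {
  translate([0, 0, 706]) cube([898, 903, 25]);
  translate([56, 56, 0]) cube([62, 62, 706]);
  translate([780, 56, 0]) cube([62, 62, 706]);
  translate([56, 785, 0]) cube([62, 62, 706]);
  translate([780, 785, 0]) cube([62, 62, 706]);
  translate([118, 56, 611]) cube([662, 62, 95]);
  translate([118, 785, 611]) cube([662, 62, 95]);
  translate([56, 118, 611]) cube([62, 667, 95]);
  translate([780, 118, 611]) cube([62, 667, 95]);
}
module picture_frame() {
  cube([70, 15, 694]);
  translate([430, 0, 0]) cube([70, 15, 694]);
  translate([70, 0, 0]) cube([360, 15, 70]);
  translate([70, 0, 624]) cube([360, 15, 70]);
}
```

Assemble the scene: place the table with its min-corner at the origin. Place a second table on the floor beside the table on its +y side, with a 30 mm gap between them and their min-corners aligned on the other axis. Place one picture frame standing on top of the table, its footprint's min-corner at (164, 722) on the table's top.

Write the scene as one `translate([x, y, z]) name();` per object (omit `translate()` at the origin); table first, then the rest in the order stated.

table();
translate([0, 833, 0]) table_2();
translate([164, 722, 731]) picture_frame();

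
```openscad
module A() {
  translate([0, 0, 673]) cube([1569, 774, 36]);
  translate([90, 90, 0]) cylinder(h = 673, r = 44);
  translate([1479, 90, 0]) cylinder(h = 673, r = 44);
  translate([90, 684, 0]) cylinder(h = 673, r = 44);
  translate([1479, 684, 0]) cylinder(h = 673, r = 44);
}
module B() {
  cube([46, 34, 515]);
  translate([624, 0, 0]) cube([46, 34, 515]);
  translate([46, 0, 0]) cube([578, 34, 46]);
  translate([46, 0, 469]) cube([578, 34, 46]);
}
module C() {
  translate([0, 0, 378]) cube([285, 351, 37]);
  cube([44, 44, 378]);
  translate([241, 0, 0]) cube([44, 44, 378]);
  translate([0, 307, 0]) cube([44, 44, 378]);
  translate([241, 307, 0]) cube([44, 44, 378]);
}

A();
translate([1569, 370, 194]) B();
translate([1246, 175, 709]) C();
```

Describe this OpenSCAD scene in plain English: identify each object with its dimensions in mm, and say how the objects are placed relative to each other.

A is a table with a 1569×774 mm rectangular top, 36 mm thick, top surface at z = 709 mm, supported by four round legs of 88 mm diameter, each leg's bounding box inset 46 mm from the nearest pair of top edges, running from the floor.

B is a rectangular picture frame lying in the x–z plane (depth along y). The opening is 578 mm wide (x) by 423 mm tall (z), surrounded by a border 46 mm wide on all four sides. The frame is 34 mm deep and is made of two full-height vertical stiles with two horizontal rails fitted between them.

C is a four-legged stool. The seat is a 285×351×37 mm slab whose top surface is at z = 415 mm; four square legs, each 44×44 mm in cross-section, run from the floor (z = 0) to the underside of the seat, each flush with a corner of the seat.

The picture frame is beside the table with their tops flush at z = 709. The stool is on top of the table.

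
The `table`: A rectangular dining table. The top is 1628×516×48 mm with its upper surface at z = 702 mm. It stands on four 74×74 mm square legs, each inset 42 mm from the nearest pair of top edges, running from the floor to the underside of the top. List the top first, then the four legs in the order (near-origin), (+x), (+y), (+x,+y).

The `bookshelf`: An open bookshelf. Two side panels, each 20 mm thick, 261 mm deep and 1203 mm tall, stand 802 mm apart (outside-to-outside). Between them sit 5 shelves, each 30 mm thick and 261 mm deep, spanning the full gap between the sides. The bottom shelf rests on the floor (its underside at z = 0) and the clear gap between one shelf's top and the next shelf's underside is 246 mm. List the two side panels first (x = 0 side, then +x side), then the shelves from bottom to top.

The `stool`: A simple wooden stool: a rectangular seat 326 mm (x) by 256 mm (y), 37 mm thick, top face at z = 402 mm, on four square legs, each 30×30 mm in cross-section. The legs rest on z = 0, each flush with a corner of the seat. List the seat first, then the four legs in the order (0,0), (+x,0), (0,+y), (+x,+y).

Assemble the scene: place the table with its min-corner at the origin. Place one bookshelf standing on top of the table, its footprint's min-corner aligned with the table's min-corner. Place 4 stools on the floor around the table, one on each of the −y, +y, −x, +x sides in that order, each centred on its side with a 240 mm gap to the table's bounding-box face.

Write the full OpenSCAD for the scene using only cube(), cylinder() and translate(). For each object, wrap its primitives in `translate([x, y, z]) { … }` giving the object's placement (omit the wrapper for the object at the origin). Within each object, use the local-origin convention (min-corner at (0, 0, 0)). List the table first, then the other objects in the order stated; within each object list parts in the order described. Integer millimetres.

translate([0, 0, 654]) cube([1628, 516, 48]);
translate([42, 42, 0]) cube([74, 74, 654]);
translate([1512, 42, 0]) cube([74, 74, 654]);
translate([42, 400, 0]) cube([74, 74, 654]);
translate([1512, 400, 0]) cube([74, 74, 654]);
translate([0, 0, 702]) {
  cube([20, 261, 1203]);
  translate([782, 0, 0]) cube([20, 261, 1203]);
  translate([20, 0, 0]) cube([762, 261, 30]);
  translate([20, 0, 276]) cube([762, 261, 30]);
  translate([20, 0, 552]) cube([762, 261, 30]);
  translate([20, 0, 828]) cube([762, 261, 30]);
  translate([20, 0, 1104]) cube([762, 261, 30]);
}
translate([651, -496, 0]) {
  translate([0, 0, 365]) cube([326, 256, 37]);
  cube([30, 30, 365]);
  translate([296, 0, 0]) cube([30, 30, 365]);
  translate([0, 226, 0]) cube([30, 30, 365]);
  translate([296, 226, 0]) cube([30, 30, 365]);
}
translate([651, 756, 0]) {
  translate([0, 0, 365]) cube([326, 256, 37]);
  cube([30, 30, 365]);
  translate([296, 0, 0]) cube([30, 30, 365]);
  translate([0, 226, 0]) cube([30, 30, 365]);
  translate([296, 226, 0]) cube([30, 30, 365]);
}
translate([-566, 130, 0]) {
  translate([0, 0, 365]) cube([326, 256, 37]);
  cube([30, 30, 365]);
  translate([296, 0, 0]) cube([30, 30, 365]);
  translate([0, 226, 0]) cube([30, 30, 365]);
  translate([296, 226, 0]) cube([30, 30, 365]);
}
translate([1868, 130, 0]) {
  translate([0, 0, 365]) cube([326, 256, 37]);
  cube([30, 30, 365]);
  translate([296, 0, 0]) cube([30, 30, 365]);
  translate([0, 226, 0]) cube([30, 30, 365]);
  translate([296, 226, 0]) cube([30, 30, 365]);
}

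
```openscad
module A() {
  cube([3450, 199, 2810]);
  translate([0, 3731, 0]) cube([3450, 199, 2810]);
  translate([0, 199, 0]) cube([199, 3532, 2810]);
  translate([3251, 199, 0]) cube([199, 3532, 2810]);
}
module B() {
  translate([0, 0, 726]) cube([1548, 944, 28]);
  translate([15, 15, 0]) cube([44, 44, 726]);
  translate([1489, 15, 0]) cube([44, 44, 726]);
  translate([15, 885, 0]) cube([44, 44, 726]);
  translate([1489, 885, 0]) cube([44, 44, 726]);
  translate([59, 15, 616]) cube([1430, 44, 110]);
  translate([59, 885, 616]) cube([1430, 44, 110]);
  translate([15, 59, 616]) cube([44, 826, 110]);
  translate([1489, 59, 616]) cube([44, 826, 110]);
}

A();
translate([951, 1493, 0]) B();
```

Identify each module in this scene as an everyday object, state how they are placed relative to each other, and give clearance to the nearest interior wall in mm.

A is a house frame. B is a table. The table sits inside the house frame, centred. The clearance to the nearest interior wall is 752 mm.

Clearances: x = 752, y = 1294; minimum 752 mm.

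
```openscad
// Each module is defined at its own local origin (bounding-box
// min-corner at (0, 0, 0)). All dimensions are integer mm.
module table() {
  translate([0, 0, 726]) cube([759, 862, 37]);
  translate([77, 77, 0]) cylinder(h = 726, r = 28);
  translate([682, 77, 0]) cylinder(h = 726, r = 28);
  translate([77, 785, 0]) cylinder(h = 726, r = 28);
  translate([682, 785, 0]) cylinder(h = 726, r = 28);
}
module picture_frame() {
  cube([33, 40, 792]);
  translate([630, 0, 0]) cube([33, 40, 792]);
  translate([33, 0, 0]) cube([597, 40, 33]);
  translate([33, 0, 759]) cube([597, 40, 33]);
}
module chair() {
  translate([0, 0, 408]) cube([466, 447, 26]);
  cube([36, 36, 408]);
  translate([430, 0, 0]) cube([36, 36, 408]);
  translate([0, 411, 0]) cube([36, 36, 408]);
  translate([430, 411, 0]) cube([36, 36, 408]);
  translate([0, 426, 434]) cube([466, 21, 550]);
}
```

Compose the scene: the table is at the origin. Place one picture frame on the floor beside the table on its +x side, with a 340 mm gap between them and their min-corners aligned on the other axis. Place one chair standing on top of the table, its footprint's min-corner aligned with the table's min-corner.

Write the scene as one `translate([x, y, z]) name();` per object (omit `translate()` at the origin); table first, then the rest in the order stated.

table();
translate([1099, 0, 0]) picture_frame();
translate([0, 0, 763]) chair();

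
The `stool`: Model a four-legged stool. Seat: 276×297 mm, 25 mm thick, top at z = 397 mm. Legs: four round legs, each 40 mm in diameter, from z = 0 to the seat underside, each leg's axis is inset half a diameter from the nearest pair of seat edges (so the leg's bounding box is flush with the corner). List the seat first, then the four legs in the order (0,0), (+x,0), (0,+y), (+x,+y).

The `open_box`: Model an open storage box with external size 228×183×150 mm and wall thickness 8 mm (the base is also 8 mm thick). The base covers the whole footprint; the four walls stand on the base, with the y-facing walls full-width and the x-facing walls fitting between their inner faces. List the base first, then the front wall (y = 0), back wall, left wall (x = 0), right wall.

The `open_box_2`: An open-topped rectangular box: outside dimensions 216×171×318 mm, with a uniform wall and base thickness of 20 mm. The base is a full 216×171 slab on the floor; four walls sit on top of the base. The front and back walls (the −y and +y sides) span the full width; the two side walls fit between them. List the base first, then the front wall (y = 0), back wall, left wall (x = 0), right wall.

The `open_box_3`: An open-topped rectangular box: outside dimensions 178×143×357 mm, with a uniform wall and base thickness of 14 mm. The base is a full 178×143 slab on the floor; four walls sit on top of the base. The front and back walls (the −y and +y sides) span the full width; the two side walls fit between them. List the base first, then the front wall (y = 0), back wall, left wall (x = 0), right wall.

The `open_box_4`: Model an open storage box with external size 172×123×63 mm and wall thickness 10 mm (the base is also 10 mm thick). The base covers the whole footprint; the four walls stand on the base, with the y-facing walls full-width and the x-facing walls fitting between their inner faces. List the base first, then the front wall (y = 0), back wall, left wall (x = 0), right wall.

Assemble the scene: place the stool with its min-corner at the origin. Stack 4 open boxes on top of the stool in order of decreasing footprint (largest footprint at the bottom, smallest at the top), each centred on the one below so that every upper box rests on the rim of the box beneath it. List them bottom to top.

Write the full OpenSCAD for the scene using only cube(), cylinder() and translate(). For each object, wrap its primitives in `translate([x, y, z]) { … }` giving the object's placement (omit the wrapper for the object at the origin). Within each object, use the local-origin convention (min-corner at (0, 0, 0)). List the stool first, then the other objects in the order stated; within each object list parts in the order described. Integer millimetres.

translate([0, 0, 372]) cube([276, 297, 25]);
translate([20, 20, 0]) cylinder(h = 372, r = 20);
translate([256, 20, 0]) cylinder(h = 372, r = 20);
translate([20, 277, 0]) cylinder(h = 372, r = 20);
translate([256, 277, 0]) cylinder(h = 372, r = 20);
translate([24, 57, 397]) {
  cube([228, 183, 8]);
  translate([0, 0, 8]) cube([228, 8, 142]);
  translate([0, 175, 8]) cube([228, 8, 142]);
  translate([0, 8, 8]) cube([8, 167, 142]);
  translate([220, 8, 8]) cube([8, 167, 142]);
}
translate([30, 63, 547]) {
  cube([216, 171, 20]);
  translate([0, 0, 20]) cube([216, 20, 298]);
  translate([0, 151, 20]) cube([216, 20, 298]);
  translate([0, 20, 20]) cube([20, 131, 298]);
  translate([196, 20, 20]) cube([20, 131, 298]);
}
translate([49, 77, 865]) {
  cube([178, 143, 14]);
  translate([0, 0, 14]) cube([178, 14, 343]);
  translate([0, 129, 14]) cube([178, 14, 343]);
  translate([0, 14, 14]) cube([14, 115, 343]);
  translate([164, 14, 14]) cube([14, 115, 343]);
}
translate([52, 87, 1222]) {
  cube([172, 123, 10]);
  translate([0, 0, 10]) cube([172, 10, 53]);
  translate([0, 113, 10]) cube([172, 10, 53]);
  translate([0, 10, 10]) cube([10, 103, 53]);
  translate([162, 10, 10]) cube([10, 103, 53]);
}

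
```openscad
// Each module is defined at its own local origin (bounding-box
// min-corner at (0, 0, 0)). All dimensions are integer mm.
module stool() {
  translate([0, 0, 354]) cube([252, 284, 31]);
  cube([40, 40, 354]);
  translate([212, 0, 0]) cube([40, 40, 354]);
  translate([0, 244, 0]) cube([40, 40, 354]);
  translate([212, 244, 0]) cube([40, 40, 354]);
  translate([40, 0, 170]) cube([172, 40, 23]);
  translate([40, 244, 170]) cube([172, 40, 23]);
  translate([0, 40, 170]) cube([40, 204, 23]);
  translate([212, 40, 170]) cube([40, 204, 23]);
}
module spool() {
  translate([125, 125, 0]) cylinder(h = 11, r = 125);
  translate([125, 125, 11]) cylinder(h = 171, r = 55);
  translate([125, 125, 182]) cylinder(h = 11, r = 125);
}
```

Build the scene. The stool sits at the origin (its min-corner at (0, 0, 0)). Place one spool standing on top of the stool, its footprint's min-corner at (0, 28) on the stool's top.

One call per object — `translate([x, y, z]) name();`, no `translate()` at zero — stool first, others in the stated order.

stool();
translate([0, 28, 385]) spool();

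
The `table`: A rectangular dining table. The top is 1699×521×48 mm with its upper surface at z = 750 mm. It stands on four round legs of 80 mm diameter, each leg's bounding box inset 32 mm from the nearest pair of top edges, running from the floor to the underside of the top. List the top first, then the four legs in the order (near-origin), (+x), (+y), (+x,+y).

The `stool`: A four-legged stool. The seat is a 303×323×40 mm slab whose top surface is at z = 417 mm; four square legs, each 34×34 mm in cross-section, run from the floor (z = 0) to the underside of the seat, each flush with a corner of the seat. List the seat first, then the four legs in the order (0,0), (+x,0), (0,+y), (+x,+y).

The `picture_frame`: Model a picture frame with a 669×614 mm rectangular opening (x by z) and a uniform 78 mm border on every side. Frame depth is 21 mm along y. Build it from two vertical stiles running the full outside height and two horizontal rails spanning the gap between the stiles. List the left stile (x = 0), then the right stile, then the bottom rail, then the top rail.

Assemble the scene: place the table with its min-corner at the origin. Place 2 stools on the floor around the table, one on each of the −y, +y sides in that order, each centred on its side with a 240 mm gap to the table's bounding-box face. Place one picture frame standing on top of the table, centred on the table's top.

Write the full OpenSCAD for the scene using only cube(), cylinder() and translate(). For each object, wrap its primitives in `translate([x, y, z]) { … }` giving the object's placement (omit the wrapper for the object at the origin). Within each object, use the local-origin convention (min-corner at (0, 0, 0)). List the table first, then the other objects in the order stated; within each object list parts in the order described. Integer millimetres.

translate([0, 0, 702]) cube([1699, 521, 48]);
translate([72, 72, 0]) cylinder(h = 702, r = 40);
translate([1627, 72, 0]) cylinder(h = 702, r = 40);
translate([72, 449, 0]) cylinder(h = 702, r = 40);
translate([1627, 449, 0]) cylinder(h = 702, r = 40);
translate([698, -563, 0]) {
  translate([0, 0, 377]) cube([303, 323, 40]);
  cube([34, 34, 377]);
  translate([269, 0, 0]) cube([34, 34, 377]);
  translate([0, 289, 0]) cube([34, 34, 377]);
  translate([269, 289, 0]) cube([34, 34, 377]);
}
translate([698, 761, 0]) {
  translate([0, 0, 377]) cube([303, 323, 40]);
  cube([34, 34, 377]);
  translate([269, 0, 0]) cube([34, 34, 377]);
  translate([0, 289, 0]) cube([34, 34, 377]);
  translate([269, 289, 0]) cube([34, 34, 377]);
}
translate([437, 250, 750]) {
  cube([78, 21, 770]);
  translate([747, 0, 0]) cube([78, 21, 770]);
  translate([78, 0, 0]) cube([669, 21, 78]);
  translate([78, 0, 692]) cube([669, 21, 78]);
}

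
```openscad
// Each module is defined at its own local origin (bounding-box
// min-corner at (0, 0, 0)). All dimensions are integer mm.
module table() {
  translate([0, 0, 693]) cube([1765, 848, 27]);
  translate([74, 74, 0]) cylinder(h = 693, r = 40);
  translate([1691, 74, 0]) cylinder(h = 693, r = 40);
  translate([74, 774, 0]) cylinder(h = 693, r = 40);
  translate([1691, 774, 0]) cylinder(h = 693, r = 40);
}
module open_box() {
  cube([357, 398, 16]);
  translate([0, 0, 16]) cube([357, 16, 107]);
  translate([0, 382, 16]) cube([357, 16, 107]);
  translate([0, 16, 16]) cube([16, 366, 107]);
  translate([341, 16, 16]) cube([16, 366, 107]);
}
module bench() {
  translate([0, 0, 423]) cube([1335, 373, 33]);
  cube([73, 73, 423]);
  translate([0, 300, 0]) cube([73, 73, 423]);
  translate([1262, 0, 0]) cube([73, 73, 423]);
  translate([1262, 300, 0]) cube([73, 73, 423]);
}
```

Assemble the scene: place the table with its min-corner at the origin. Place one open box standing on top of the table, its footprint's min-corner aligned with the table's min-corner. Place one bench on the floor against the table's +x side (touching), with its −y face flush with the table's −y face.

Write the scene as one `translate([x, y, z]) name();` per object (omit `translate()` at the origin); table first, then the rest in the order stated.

table();
translate([0, 0, 720]) open_box();
translate([1765, 0, 0]) bench();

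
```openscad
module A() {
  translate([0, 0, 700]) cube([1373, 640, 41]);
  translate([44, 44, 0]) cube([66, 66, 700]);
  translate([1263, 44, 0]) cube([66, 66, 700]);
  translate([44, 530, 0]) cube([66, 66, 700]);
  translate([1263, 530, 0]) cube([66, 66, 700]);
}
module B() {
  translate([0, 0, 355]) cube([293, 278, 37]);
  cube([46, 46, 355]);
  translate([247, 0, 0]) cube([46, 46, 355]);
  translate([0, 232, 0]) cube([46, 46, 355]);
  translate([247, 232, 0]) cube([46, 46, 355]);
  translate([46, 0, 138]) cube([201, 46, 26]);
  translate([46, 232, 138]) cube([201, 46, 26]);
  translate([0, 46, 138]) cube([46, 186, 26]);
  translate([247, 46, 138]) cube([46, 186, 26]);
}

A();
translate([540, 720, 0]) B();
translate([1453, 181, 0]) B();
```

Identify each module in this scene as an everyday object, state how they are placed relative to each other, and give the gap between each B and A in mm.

A is a table. B is a stool. Two stools sit around the table at the +y, +x sides. The gap between each stool and the table is 80 mm.

Each stool's nearest face is 80 mm from the table's bounding box.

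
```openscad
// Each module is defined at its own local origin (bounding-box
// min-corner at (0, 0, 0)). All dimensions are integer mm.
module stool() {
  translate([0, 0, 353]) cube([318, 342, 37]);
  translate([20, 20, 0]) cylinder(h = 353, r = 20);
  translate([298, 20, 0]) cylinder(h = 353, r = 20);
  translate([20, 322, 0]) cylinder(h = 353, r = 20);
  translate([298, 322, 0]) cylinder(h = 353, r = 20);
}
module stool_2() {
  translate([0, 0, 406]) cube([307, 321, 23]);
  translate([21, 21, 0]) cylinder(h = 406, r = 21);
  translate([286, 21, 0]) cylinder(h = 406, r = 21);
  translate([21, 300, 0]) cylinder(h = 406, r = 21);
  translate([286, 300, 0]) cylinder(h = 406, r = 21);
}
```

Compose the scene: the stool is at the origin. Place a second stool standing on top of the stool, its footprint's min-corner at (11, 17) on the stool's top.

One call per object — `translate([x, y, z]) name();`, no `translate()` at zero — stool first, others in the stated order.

stool();
translate([11, 17, 390]) stool_2();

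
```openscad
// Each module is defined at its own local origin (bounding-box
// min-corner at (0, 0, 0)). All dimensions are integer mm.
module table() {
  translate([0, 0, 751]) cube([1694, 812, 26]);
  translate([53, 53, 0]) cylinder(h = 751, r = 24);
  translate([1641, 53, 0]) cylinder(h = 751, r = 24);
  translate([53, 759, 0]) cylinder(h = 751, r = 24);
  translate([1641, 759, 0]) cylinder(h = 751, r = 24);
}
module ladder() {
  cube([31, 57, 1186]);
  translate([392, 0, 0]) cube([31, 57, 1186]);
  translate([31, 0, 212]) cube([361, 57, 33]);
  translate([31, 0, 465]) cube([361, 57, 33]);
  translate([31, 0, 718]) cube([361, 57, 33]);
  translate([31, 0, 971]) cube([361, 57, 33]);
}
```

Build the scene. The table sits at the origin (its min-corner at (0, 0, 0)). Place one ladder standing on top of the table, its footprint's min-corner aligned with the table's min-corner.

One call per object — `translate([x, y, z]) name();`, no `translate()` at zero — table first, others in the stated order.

table();
translate([0, 0, 777]) ladder();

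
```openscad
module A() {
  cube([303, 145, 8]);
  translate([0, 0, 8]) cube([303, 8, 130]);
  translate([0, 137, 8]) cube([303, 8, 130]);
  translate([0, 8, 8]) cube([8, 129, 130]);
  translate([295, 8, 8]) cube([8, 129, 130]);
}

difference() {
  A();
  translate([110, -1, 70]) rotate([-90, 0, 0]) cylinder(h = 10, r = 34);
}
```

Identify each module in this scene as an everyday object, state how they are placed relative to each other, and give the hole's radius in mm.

The subtracted cylinder has r = 34 mm.

A is an open box. The open box has a circular hole through its front wall. The hole's radius is 34 mm.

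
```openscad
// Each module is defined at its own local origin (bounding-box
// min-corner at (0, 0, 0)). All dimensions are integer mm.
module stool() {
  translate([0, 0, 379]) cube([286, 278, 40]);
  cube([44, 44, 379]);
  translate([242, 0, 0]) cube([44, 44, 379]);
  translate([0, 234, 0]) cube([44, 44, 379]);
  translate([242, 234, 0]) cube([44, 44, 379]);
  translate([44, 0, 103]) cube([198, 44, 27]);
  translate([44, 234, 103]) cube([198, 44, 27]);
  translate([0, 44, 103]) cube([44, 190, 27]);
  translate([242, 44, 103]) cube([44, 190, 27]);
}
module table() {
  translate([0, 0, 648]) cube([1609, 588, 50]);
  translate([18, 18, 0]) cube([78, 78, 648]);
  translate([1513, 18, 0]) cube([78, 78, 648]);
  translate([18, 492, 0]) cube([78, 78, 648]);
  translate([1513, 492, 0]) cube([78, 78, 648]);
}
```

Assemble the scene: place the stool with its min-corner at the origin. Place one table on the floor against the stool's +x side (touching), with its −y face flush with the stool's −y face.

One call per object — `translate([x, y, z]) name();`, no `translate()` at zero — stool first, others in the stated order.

stool();
translate([286, 0, 0]) table();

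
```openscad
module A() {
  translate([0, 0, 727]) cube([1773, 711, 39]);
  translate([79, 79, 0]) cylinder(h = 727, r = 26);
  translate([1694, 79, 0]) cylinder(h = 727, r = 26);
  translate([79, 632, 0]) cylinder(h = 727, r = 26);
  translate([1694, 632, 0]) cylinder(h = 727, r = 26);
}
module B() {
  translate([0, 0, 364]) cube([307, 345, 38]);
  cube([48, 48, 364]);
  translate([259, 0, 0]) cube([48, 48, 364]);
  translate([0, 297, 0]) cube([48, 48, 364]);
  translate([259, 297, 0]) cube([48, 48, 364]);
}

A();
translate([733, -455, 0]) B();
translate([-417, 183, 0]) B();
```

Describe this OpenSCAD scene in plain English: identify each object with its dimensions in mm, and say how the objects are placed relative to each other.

A is a rectangular dining table. The top is 1773×711×39 mm with its upper surface at z = 766 mm. It stands on four round legs of 52 mm diameter, each leg's bounding box inset 53 mm from the nearest pair of top edges, running from the floor to the underside of the top.

B is a four-legged stool. The seat is 307×345 mm, 38 mm thick, top at z = 402 mm. It stands on four square legs, each 48×48 mm in cross-section, from z = 0 to the seat underside, each flush with a corner of the seat.

Two stools sit around the table at the −y, −x sides.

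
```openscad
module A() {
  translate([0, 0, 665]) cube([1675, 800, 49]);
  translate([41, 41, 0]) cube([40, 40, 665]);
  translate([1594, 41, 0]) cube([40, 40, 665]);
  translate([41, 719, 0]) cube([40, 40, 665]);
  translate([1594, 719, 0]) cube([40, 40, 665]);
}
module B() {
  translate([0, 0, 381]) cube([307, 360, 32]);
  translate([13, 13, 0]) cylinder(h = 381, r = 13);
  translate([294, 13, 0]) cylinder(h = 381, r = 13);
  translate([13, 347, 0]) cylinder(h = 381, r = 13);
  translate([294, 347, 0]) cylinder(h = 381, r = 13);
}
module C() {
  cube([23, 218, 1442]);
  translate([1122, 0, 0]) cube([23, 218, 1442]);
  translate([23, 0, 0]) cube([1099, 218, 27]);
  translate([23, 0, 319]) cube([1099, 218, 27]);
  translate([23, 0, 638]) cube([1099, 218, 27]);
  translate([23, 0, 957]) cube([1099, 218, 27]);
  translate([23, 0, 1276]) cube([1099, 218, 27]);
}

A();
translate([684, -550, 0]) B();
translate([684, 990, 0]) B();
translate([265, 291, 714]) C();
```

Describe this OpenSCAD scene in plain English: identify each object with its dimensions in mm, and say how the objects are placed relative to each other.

A is a table: top 1675 mm (x) × 800 mm (y), 49 mm thick, upper face at z = 714 mm, on four 40×40 mm square legs, each inset 41 mm from the nearest pair of top edges, running from z = 0 to the bottom of the top.

B is a four-legged stool. The seat is 307×360 mm, 32 mm thick, top at z = 413 mm. It stands on four round legs, each 26 mm in diameter, from z = 0 to the seat underside, each leg's axis is inset half a diameter from the nearest pair of seat edges (so the leg's bounding box is flush with the corner).

C is an open bookshelf. Two side panels, each 23 mm thick, 218 mm deep and 1442 mm tall, stand 1145 mm apart (outside-to-outside). Between them sit 5 shelves, each 27 mm thick and 218 mm deep, spanning the full gap between the sides. The bottom shelf rests on the floor (its underside at z = 0) and the clear gap between one shelf's top and the next shelf's underside is 292 mm.

Two stools sit around the table at the −y, +y sides. The bookshelf is on top of the table, centred.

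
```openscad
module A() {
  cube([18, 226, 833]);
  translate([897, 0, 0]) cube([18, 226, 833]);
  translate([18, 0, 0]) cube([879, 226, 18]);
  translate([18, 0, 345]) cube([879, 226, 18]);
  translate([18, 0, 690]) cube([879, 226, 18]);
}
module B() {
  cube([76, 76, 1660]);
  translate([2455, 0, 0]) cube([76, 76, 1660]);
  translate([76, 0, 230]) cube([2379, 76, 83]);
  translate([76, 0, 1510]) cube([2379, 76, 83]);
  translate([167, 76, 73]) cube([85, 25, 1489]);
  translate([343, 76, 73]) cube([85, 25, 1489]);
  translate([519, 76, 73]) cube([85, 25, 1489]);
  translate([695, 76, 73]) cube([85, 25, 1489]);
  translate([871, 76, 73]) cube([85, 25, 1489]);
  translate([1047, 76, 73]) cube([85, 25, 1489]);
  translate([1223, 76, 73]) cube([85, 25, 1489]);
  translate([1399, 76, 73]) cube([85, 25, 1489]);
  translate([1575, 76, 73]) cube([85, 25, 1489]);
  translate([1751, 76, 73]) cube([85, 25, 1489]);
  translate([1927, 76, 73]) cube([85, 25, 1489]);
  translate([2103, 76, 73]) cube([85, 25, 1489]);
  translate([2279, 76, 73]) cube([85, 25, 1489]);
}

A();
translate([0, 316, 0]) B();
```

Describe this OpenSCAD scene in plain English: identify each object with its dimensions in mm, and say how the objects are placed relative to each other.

A is an open bookshelf. Two side panels, each 18 mm thick, 226 mm deep and 833 mm tall, stand 915 mm apart (outside-to-outside). Between them sit 3 shelves, each 18 mm thick and 226 mm deep, spanning the full gap between the sides. The bottom shelf rests on the floor (its underside at z = 0) and the clear gap between one shelf's top and the next shelf's underside is 327 mm.

B is a fence section. Two 76×76 mm posts, 1660 mm tall, stand on the floor with a clear span of 2379 mm between their inner faces. Two horizontal rails of 76×83 mm section span the gap between the posts with their undersides at z = 230 mm and z = 1510 mm, flush with the posts' −y face. 13 pickets, each 85 mm wide, 25 mm thick and 1489 mm tall, are fixed to the +y face of the rails with their bottoms at z = 73 mm, evenly spaced across the span with equal gaps (rounded down to the nearest mm) at the −x end and between each pair — any rounding remainder accumulates at the +x end.

The fence section is on the floor beside the bookshelf on its +y side.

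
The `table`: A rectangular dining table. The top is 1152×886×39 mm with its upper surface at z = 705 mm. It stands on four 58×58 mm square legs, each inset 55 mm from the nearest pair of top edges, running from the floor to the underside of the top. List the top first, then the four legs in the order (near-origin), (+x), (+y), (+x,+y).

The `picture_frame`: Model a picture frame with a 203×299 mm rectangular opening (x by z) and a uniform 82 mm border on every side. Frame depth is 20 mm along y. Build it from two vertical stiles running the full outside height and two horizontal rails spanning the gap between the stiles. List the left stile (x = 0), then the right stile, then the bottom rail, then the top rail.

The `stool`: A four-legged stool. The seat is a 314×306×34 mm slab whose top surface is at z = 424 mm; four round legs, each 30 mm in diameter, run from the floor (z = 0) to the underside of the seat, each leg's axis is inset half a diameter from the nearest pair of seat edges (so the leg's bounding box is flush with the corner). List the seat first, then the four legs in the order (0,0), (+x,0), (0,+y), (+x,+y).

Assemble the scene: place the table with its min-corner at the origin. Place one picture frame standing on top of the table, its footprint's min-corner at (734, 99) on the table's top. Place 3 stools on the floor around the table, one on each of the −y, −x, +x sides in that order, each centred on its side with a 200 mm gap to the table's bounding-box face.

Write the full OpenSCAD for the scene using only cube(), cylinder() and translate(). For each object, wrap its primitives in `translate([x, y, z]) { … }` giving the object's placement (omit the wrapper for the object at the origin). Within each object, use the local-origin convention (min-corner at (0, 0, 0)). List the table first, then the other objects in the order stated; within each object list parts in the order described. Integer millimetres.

translate([0, 0, 666]) cube([1152, 886, 39]);
translate([55, 55, 0]) cube([58, 58, 666]);
translate([1039, 55, 0]) cube([58, 58, 666]);
translate([55, 773, 0]) cube([58, 58, 666]);
translate([1039, 773, 0]) cube([58, 58, 666]);
translate([734, 99, 705]) {
  cube([82, 20, 463]);
  translate([285, 0, 0]) cube([82, 20, 463]);
  translate([82, 0, 0]) cube([203, 20, 82]);
  translate([82, 0, 381]) cube([203, 20, 82]);
}
translate([419, -506, 0]) {
  translate([0, 0, 390]) cube([314, 306, 34]);
  translate([15, 15, 0]) cylinder(h = 390, r = 15);
  translate([299, 15, 0]) cylinder(h = 390, r = 15);
  translate([15, 291, 0]) cylinder(h = 390, r = 15);
  translate([299, 291, 0]) cylinder(h = 390, r = 15);
}
translate([-514, 290, 0]) {
  translate([0, 0, 390]) cube([314, 306, 34]);
  translate([15, 15, 0]) cylinder(h = 390, r = 15);
  translate([299, 15, 0]) cylinder(h = 390, r = 15);
  translate([15, 291, 0]) cylinder(h = 390, r = 15);
  translate([299, 291, 0]) cylinder(h = 390, r = 15);
}
translate([1352, 290, 0]) {
  translate([0, 0, 390]) cube([314, 306, 34]);
  translate([15, 15, 0]) cylinder(h = 390, r = 15);
  translate([299, 15, 0]) cylinder(h = 390, r = 15);
  translate([15, 291, 0]) cylinder(h = 390, r = 15);
  translate([299, 291, 0]) cylinder(h = 390, r = 15);
}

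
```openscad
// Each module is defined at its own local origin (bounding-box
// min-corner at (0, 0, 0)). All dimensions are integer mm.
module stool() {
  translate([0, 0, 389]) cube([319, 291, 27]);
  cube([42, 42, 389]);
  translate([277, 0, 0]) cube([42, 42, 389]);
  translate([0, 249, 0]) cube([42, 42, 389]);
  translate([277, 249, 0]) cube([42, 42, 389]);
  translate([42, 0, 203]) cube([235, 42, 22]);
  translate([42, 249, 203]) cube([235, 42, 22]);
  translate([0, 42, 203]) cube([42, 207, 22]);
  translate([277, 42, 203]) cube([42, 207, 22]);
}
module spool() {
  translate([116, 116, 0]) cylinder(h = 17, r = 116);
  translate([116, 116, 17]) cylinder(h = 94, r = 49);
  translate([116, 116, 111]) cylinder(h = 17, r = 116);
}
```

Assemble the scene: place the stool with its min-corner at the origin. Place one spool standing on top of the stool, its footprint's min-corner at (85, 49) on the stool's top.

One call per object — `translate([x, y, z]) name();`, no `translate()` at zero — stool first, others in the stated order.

stool();
translate([85, 49, 416]) spool();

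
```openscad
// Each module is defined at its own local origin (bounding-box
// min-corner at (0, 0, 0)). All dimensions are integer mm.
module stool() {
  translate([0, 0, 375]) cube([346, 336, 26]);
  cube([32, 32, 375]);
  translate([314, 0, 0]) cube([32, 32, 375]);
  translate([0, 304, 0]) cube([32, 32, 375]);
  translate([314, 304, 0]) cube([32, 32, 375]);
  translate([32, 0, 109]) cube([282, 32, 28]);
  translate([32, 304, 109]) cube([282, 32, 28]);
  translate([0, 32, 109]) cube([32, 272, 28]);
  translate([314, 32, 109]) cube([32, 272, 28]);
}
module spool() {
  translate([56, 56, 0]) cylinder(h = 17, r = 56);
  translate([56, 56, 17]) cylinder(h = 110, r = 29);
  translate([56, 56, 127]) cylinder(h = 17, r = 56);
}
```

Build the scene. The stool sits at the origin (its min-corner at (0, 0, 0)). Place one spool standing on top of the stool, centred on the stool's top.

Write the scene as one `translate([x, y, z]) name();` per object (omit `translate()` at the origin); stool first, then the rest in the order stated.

stool();
translate([117, 112, 401]) spool();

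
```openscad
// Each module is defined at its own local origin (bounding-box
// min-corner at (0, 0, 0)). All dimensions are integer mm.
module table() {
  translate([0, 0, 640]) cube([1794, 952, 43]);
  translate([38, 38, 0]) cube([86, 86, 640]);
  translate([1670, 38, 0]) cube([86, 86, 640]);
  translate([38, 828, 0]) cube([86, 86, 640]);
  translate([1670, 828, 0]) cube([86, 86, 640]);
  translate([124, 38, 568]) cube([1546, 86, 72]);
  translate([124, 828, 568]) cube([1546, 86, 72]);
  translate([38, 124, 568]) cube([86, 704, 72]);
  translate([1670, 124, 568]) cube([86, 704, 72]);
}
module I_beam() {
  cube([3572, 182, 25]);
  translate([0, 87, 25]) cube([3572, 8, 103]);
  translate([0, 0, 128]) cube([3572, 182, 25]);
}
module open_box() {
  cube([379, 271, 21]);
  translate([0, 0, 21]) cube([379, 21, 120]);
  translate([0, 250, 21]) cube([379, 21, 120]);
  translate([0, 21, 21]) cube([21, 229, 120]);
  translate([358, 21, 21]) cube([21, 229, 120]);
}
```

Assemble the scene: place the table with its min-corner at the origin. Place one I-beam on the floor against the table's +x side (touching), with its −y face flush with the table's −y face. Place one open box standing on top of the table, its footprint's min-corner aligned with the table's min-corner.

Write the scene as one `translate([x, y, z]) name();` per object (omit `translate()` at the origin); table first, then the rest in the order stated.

table();
translate([1794, 0, 0]) I_beam();
translate([0, 0, 683]) open_box();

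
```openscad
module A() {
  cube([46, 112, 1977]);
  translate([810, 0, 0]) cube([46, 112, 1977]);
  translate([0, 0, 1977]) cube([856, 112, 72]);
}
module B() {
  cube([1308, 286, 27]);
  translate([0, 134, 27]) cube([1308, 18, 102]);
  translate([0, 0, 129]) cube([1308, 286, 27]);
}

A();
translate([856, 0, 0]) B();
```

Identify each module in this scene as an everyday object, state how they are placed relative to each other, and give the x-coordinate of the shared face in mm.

The door frame's +x face and the I-beam's −x face are both at x = 856 mm.

A is a door frame. B is an I-beam. The I-beam is against the door frame's +x side, with their −y faces flush. The x-coordinate of the shared face is 856 mm.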